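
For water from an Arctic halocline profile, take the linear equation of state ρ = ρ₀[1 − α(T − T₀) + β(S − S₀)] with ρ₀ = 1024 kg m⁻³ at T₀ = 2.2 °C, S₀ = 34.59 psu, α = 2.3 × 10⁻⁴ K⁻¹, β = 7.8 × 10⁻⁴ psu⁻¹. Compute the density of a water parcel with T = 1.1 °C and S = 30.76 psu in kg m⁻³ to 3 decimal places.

1021.200 kg m⁻³

T − T₀ = -1.1 K, S − S₀ = -3.83 psu.
Bracket = 1 − α·(-1.1) + β·(-3.83) = 1 + (-2.7344 × 10⁻³) = 0.9972656.
ρ = 1024 × 0.9972656 = 1021.200 kg m⁻³.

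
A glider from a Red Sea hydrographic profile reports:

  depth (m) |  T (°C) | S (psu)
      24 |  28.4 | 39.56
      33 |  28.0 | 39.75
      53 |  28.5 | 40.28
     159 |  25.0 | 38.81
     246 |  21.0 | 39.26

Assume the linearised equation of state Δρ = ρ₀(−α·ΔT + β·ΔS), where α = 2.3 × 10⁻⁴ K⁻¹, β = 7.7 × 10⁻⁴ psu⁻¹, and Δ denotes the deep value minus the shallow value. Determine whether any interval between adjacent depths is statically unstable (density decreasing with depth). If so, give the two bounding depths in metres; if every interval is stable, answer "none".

53–159 m

Evaluate Δρ/ρ₀ = −αΔT + βΔS across each adjacent pair:
  24–33 m: −αΔT+βΔS = −(2.3 × 10⁻⁴)(-0.4)+(7.7 × 10⁻⁴)(+0.19) = 2.4 × 10⁻⁴ → stable
  33–53 m: −αΔT+βΔS = −(2.3 × 10⁻⁴)(+0.5)+(7.7 × 10⁻⁴)(+0.53) = 2.9 × 10⁻⁴ → stable
  53–159 m: −αΔT+βΔS = −(2.3 × 10⁻⁴)(-3.5)+(7.7 × 10⁻⁴)(-1.47) = -3.3 × 10⁻⁴ → UNSTABLE
  159–246 m: −αΔT+βΔS = −(2.3 × 10⁻⁴)(-4.0)+(7.7 × 10⁻⁴)(+0.45) = 1.3 × 10⁻³ → stable
The 53–159 m interval has Δρ < 0: lighter water underlies denser water.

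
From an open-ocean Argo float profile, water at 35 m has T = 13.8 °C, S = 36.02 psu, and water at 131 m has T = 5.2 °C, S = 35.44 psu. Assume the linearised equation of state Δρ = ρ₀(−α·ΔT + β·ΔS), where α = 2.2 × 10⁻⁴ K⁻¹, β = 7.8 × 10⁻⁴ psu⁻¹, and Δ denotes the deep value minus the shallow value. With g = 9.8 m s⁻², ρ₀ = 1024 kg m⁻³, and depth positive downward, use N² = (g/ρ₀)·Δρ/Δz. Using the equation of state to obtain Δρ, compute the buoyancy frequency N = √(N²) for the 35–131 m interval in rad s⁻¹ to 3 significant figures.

0.0121 rad s⁻¹

ΔT = -8.6 K, ΔS = -0.58 psu (deep − shallow).
Δρ/ρ₀ = −αΔT + βΔS = 1.892 × 10⁻³ − 4.524 × 10⁻⁴ = 1.4396 × 10⁻³, so Δρ ≈ 1.474 kg m⁻³.
N² = (g/ρ₀)·Δρ/Δz = g·(Δρ/ρ₀)/Δz = 9.8 × 1.4396 × 10⁻³ / 96 = 1.4696 × 10⁻⁴ s⁻².
N = √(1.4696 × 10⁻⁴) = 0.012123 rad s⁻¹ ≈ 0.0121 rad s⁻¹.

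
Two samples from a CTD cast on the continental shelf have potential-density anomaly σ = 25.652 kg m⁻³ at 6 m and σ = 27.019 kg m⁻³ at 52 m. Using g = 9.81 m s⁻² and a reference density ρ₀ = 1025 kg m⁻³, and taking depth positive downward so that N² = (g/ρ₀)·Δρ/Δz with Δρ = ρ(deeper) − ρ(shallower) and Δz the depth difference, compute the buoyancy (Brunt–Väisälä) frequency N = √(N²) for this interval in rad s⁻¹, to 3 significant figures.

Δρ = 1027.019 − 1025.652 = 1.367 kg m⁻³ over Δz = 52 − 6 = 46 m.
N² = (9.81/1025) × (1.367/46) = 2.8442 × 10⁻⁴ s⁻².
N = √(2.8442 × 10⁻⁴) = 0.016865 rad s⁻¹ ≈ 0.0169 rad s⁻¹.

0.0169 rad s⁻¹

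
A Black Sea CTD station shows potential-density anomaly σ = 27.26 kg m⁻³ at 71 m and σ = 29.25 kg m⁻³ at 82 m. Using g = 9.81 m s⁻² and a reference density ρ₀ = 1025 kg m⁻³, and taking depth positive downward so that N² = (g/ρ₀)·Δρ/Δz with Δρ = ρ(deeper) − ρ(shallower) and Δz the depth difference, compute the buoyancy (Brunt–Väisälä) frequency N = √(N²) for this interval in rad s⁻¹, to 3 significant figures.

0.0416 rad s⁻¹

Δρ = 1029.25 − 1027.26 = 1.99 kg m⁻³ over Δz = 82 − 71 = 11 m.
N² = (9.81/1025) × (1.99/11) = 1.7314 × 10⁻³ s⁻².
N = √(1.7314 × 10⁻³) = 0.041610 rad s⁻¹ ≈ 0.0416 rad s⁻¹.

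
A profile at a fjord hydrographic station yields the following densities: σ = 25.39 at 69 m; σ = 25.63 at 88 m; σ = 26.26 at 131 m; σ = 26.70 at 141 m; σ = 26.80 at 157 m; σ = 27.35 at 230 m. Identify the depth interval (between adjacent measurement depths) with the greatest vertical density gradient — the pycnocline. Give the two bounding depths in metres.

Compute the density gradient over each adjacent pair:
  69–88 m: Δρ/Δz = 0.24/19 = 0.013 kg m⁻⁴
  88–131 m: Δρ/Δz = 0.63/43 = 0.015 kg m⁻⁴
  131–141 m: Δρ/Δz = 0.44/10 = 0.044 kg m⁻⁴
  141–157 m: Δρ/Δz = 0.10/16 = 6.3 × 10⁻³ kg m⁻⁴
  157–230 m: Δρ/Δz = 0.55/73 = 7.5 × 10⁻³ kg m⁻⁴
The largest gradient is in the 131–141 m interval — the pycnocline.

131–141 m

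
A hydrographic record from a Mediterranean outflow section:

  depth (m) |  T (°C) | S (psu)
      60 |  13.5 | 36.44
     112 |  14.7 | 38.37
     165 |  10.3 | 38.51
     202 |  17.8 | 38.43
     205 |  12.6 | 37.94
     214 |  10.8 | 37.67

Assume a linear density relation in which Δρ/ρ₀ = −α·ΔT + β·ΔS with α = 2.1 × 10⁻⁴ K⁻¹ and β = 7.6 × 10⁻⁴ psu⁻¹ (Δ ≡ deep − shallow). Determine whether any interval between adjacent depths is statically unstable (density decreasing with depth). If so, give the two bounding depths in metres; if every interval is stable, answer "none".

165–202 m

Evaluate Δρ/ρ₀ = −αΔT + βΔS across each adjacent pair:
  60–112 m: −αΔT+βΔS = −(2.1 × 10⁻⁴)(+1.2)+(7.6 × 10⁻⁴)(+1.93) = 1.2 × 10⁻³ → stable
  112–165 m: −αΔT+βΔS = −(2.1 × 10⁻⁴)(-4.4)+(7.6 × 10⁻⁴)(+0.14) = 1.0 × 10⁻³ → stable
  165–202 m: −αΔT+βΔS = −(2.1 × 10⁻⁴)(+7.5)+(7.6 × 10⁻⁴)(-0.08) = -1.6 × 10⁻³ → UNSTABLE
  202–205 m: −αΔT+βΔS = −(2.1 × 10⁻⁴)(-5.2)+(7.6 × 10⁻⁴)(-0.49) = 7.2 × 10⁻⁴ → stable
  205–214 m: −αΔT+βΔS = −(2.1 × 10⁻⁴)(-1.8)+(7.6 × 10⁻⁴)(-0.27) = 1.7 × 10⁻⁴ → stable
The 165–202 m interval has Δρ < 0: lighter water underlies denser water.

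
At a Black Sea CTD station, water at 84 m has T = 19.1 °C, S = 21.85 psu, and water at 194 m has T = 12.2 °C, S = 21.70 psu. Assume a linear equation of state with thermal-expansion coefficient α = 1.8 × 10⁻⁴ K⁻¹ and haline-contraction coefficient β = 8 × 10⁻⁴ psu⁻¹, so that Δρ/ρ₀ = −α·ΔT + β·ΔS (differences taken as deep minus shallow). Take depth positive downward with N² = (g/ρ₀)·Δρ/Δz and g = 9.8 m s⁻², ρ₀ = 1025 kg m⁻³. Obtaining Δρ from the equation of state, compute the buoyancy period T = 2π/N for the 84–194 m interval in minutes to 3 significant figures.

10.5 min

ΔT = -6.9 K, ΔS = -0.15 psu (deep − shallow).
Δρ/ρ₀ = −αΔT + βΔS = 1.242 × 10⁻³ − 1.20 × 10⁻⁴ = 1.122 × 10⁻³, so Δρ ≈ 1.150 kg m⁻³.
N² = (g/ρ₀)·Δρ/Δz = g·(Δρ/ρ₀)/Δz = 9.8 × 1.122 × 10⁻³ / 110 = 9.9960 × 10⁻⁵ s⁻².
N = √(9.9960 × 10⁻⁵) = 9.9980 × 10⁻³ rad s⁻¹ → T = 2π/N = 628.44 s = 10.474 min ≈ 10.5 min.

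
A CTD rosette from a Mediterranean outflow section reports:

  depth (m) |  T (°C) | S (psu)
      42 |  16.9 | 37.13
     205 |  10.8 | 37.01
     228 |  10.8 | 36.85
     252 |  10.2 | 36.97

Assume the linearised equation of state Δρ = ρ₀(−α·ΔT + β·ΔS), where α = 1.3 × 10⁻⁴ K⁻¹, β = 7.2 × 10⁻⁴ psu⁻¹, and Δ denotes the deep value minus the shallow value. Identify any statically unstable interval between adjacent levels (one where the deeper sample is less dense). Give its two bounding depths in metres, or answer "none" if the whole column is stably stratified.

205–228 m

Evaluate Δρ/ρ₀ = −αΔT + βΔS across each adjacent pair:
  42–205 m: −αΔT+βΔS = −(1.3 × 10⁻⁴)(-6.1)+(7.2 × 10⁻⁴)(-0.12) = 7.1 × 10⁻⁴ → stable
  205–228 m: −αΔT+βΔS = −(1.3 × 10⁻⁴)(+0.0)+(7.2 × 10⁻⁴)(-0.16) = -1.2 × 10⁻⁴ → UNSTABLE
  228–252 m: −αΔT+βΔS = −(1.3 × 10⁻⁴)(-0.6)+(7.2 × 10⁻⁴)(+0.12) = 1.6 × 10⁻⁴ → stable
The 205–228 m interval has Δρ < 0: lighter water underlies denser water.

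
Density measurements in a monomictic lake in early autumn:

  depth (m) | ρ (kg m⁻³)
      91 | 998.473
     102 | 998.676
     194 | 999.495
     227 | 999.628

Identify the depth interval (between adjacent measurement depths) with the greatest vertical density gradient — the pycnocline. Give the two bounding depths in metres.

Compute the density gradient over each adjacent pair:
  91–102 m: Δρ/Δz = 0.203/11 = 0.018 kg m⁻⁴
  102–194 m: Δρ/Δz = 0.819/92 = 8.9 × 10⁻³ kg m⁻⁴
  194–227 m: Δρ/Δz = 0.133/33 = 4.0 × 10⁻³ kg m⁻⁴
The largest gradient is in the 91–102 m interval — the pycnocline.

91–102 m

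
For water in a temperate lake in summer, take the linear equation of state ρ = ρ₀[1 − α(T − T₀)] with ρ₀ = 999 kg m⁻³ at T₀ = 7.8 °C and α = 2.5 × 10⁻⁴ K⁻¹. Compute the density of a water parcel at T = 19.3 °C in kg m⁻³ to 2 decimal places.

996.13 kg m⁻³

T − T₀ = +11.5 K.
Bracket = 1 − α·(+11.5) = 1 + (-2.875 × 10⁻³) = 0.9971250.
ρ = 999 × 0.9971250 = 996.13 kg m⁻³.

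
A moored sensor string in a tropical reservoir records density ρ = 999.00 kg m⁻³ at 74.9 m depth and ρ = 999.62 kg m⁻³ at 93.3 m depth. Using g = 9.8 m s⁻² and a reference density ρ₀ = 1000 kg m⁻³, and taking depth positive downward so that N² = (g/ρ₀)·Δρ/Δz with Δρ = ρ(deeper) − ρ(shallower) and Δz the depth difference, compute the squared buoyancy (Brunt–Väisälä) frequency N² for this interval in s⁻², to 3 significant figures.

Δρ = 999.62 − 999.00 = 0.62 kg m⁻³ over Δz = 93.3 − 74.9 = 18.4 m.
N² = (9.8/1000) × (0.62/18.4) = 3.3022 × 10⁻⁴ s⁻² ≈ 3.30 × 10⁻⁴ s⁻².
Since Δρ > 0 the layer is stably stratified.

3.30 × 10⁻⁴ s⁻²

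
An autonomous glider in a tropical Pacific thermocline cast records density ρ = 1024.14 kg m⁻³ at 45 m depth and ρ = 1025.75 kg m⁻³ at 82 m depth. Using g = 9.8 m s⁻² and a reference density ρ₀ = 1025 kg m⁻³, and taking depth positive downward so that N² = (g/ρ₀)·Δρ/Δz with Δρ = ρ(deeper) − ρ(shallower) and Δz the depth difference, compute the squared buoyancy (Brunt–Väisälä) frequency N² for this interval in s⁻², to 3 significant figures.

4.16 × 10⁻⁴ s⁻²

Δρ = 1025.75 − 1024.14 = 1.61 kg m⁻³ over Δz = 82 − 45 = 37 m.
N² = (9.8/1025) × (1.61/37) = 4.1603 × 10⁻⁴ s⁻² ≈ 4.16 × 10⁻⁴ s⁻².
Since Δρ > 0 the layer is stably stratified.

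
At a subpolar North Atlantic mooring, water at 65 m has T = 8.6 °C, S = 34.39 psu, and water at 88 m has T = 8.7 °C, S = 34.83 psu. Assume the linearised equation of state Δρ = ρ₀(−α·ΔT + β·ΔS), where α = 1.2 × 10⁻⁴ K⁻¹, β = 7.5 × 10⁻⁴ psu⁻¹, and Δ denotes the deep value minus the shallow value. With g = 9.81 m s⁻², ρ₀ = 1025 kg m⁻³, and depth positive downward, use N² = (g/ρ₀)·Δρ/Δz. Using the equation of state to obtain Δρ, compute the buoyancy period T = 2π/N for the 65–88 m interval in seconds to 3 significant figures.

ΔT = +0.1 K, ΔS = +0.44 psu (deep − shallow).
Δρ/ρ₀ = −αΔT + βΔS = -1.20 × 10⁻⁵ + 3.30 × 10⁻⁴ = 3.18 × 10⁻⁴, so Δρ ≈ 0.3259 kg m⁻³.
N² = (g/ρ₀)·Δρ/Δz = g·(Δρ/ρ₀)/Δz = 9.81 × 3.18 × 10⁻⁴ / 23 = 1.3563 × 10⁻⁴ s⁻².
N = √(1.3563 × 10⁻⁴) = 0.011646 rad s⁻¹ → T = 2π/N = 539.51 s ≈ 540 s.

540 s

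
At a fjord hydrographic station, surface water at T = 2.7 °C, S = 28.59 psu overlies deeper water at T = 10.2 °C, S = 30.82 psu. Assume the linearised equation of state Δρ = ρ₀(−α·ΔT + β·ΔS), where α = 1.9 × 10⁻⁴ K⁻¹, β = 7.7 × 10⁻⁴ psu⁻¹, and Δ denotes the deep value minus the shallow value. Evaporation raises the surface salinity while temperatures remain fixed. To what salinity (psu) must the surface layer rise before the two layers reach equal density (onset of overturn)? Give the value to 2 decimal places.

28.97 psu

Neutral buoyancy requires −α(T_deep − T_surf) + β(S_deep − S_surf′) = 0.
S_surf′ = S_deep − (α/β)·ΔT = 30.82 − (1.9 × 10⁻⁴/7.7 × 10⁻⁴)·(+7.5) = 28.9694 psu.
Increase required: 28.9694 − 28.59 = 0.3794 psu.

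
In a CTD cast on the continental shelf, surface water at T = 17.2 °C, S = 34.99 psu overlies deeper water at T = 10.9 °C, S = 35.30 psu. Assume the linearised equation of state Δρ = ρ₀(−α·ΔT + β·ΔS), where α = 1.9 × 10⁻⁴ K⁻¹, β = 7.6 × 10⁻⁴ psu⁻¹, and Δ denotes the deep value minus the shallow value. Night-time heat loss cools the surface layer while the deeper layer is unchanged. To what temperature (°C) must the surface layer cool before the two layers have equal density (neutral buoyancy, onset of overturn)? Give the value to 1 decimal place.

9.7 °C

Neutral buoyancy requires Δρ = 0, i.e. −α(T_deep − T_surf′) + β(S_deep − S_surf) = 0.
T_surf′ = T_deep − (β/α)·ΔS = 10.9 − (7.6 × 10⁻⁴/1.9 × 10⁻⁴)·(+0.31) = 9.660 °C.
Cooling required: 17.2 − (9.660) = 7.540 °C.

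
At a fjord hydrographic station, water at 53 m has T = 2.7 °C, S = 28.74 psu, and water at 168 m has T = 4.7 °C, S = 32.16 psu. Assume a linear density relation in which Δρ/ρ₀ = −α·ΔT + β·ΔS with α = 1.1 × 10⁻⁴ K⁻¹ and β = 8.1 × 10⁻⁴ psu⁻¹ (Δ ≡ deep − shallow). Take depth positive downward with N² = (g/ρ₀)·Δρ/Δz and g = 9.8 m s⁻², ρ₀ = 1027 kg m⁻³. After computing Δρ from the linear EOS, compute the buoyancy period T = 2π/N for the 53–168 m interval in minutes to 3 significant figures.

7.10 min

ΔT = +2.0 K, ΔS = +3.42 psu (deep − shallow).
Δρ/ρ₀ = −αΔT + βΔS = -2.20 × 10⁻⁴ + 2.7702 × 10⁻³ = 2.5502 × 10⁻³, so Δρ ≈ 2.619 kg m⁻³.
N² = (g/ρ₀)·Δρ/Δz = g·(Δρ/ρ₀)/Δz = 9.8 × 2.5502 × 10⁻³ / 115 = 2.1732 × 10⁻⁴ s⁻².
N = √(2.1732 × 10⁻⁴) = 0.014742 rad s⁻¹ → T = 2π/N = 426.21 s = 7.1035 min ≈ 7.10 min.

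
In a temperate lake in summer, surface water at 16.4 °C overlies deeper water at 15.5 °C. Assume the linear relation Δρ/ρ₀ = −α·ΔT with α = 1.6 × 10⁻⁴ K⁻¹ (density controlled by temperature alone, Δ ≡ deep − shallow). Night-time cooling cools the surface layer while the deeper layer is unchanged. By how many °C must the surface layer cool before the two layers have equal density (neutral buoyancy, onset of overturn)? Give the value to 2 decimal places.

0.90 °C

With temperature the only control, equal density requires T_surf′ = T_deep.
T_surf′ = 15.5 °C.
Cooling required: 16.4 − 15.5 = 0.90 °C.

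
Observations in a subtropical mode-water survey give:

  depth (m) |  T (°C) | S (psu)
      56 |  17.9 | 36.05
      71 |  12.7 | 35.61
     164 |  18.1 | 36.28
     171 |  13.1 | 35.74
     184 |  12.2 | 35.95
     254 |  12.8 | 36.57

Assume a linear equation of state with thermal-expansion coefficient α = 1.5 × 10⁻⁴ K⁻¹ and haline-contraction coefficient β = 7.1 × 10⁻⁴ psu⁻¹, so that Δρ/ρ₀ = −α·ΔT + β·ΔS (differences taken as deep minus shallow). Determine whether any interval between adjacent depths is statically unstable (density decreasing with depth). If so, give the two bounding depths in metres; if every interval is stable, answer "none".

71–164 m

Evaluate Δρ/ρ₀ = −αΔT + βΔS across each adjacent pair:
  56–71 m: −αΔT+βΔS = −(1.5 × 10⁻⁴)(-5.2)+(7.1 × 10⁻⁴)(-0.44) = 4.7 × 10⁻⁴ → stable
  71–164 m: −αΔT+βΔS = −(1.5 × 10⁻⁴)(+5.4)+(7.1 × 10⁻⁴)(+0.67) = -3.3 × 10⁻⁴ → UNSTABLE
  164–171 m: −αΔT+βΔS = −(1.5 × 10⁻⁴)(-5.0)+(7.1 × 10⁻⁴)(-0.54) = 3.7 × 10⁻⁴ → stable
  171–184 m: −αΔT+βΔS = −(1.5 × 10⁻⁴)(-0.9)+(7.1 × 10⁻⁴)(+0.21) = 2.8 × 10⁻⁴ → stable
  184–254 m: −αΔT+βΔS = −(1.5 × 10⁻⁴)(+0.6)+(7.1 × 10⁻⁴)(+0.62) = 3.5 × 10⁻⁴ → stable
The 71–164 m interval has Δρ < 0: lighter water underlies denser water.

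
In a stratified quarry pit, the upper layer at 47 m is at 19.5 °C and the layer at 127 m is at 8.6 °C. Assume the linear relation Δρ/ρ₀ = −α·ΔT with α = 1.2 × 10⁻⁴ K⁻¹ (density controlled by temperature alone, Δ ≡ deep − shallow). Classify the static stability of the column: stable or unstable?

ΔT = 8.6 − 19.5 = -10.9 K, so Δρ/ρ₀ = −αΔT = 1.308 × 10⁻³.
Δρ/ρ₀ > 0, so Δρ > 0: deeper water is denser → statically stable.

stable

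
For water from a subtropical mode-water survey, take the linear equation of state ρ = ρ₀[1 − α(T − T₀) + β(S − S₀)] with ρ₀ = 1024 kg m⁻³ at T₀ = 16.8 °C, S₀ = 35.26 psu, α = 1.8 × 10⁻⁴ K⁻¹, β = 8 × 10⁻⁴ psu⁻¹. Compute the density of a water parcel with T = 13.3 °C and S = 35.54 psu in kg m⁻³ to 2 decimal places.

T − T₀ = -3.5 K, S − S₀ = +0.28 psu.
Bracket = 1 − α·(-3.5) + β·(+0.28) = 1 + (8.54 × 10⁻⁴) = 1.0008540.
ρ = 1024 × 1.0008540 = 1024.87 kg m⁻³.

1024.87 kg m⁻³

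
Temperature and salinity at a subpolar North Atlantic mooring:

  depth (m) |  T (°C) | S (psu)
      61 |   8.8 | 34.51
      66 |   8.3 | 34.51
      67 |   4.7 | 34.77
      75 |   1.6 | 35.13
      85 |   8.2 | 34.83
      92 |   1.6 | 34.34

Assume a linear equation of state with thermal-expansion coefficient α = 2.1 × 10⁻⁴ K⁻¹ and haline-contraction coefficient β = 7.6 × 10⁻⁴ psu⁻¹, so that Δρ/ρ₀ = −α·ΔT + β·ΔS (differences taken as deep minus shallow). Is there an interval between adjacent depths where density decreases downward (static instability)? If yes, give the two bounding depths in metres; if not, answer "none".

Evaluate Δρ/ρ₀ = −αΔT + βΔS across each adjacent pair:
  61–66 m: −αΔT+βΔS = −(2.1 × 10⁻⁴)(-0.5)+(7.6 × 10⁻⁴)(+0.00) = 1.1 × 10⁻⁴ → stable
  66–67 m: −αΔT+βΔS = −(2.1 × 10⁻⁴)(-3.6)+(7.6 × 10⁻⁴)(+0.26) = 9.5 × 10⁻⁴ → stable
  67–75 m: −αΔT+βΔS = −(2.1 × 10⁻⁴)(-3.1)+(7.6 × 10⁻⁴)(+0.36) = 9.2 × 10⁻⁴ → stable
  75–85 m: −αΔT+βΔS = −(2.1 × 10⁻⁴)(+6.6)+(7.6 × 10⁻⁴)(-0.30) = -1.6 × 10⁻³ → UNSTABLE
  85–92 m: −αΔT+βΔS = −(2.1 × 10⁻⁴)(-6.6)+(7.6 × 10⁻⁴)(-0.49) = 1.0 × 10⁻³ → stable
The 75–85 m interval has Δρ < 0: lighter water underlies denser water.

75–85 m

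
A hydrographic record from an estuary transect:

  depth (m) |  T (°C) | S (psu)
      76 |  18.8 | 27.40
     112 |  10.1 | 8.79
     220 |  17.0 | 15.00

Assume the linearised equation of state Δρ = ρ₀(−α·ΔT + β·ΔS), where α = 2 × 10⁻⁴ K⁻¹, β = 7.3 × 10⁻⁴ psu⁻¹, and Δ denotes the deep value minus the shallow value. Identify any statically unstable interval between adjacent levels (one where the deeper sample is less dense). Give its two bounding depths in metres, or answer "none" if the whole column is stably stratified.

Evaluate Δρ/ρ₀ = −αΔT + βΔS across each adjacent pair:
  76–112 m: −αΔT+βΔS = −(2 × 10⁻⁴)(-8.7)+(7.3 × 10⁻⁴)(-18.61) = -0.012 → UNSTABLE
  112–220 m: −αΔT+βΔS = −(2 × 10⁻⁴)(+6.9)+(7.3 × 10⁻⁴)(+6.21) = 3.2 × 10⁻³ → stable
The 76–112 m interval has Δρ < 0: lighter water underlies denser water.

76–112 m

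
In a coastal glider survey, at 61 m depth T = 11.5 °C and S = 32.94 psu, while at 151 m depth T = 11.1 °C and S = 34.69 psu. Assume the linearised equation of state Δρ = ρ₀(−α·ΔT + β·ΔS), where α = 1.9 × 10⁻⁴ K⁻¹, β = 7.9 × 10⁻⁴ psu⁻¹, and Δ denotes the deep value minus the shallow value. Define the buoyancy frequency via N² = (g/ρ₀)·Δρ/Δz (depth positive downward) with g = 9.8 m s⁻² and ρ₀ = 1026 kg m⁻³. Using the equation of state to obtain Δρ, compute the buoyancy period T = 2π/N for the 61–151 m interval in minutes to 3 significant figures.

ΔT = -0.4 K, ΔS = +1.75 psu (deep − shallow).
Δρ/ρ₀ = −αΔT + βΔS = 7.60 × 10⁻⁵ + 1.3825 × 10⁻³ = 1.4585 × 10⁻³, so Δρ ≈ 1.496 kg m⁻³.
N² = (g/ρ₀)·Δρ/Δz = g·(Δρ/ρ₀)/Δz = 9.8 × 1.4585 × 10⁻³ / 90 = 1.5881 × 10⁻⁴ s⁻².
N = √(1.5881 × 10⁻⁴) = 0.012602 rad s⁻¹ → T = 2π/N = 498.59 s = 8.3098 min ≈ 8.31 min.

8.31 min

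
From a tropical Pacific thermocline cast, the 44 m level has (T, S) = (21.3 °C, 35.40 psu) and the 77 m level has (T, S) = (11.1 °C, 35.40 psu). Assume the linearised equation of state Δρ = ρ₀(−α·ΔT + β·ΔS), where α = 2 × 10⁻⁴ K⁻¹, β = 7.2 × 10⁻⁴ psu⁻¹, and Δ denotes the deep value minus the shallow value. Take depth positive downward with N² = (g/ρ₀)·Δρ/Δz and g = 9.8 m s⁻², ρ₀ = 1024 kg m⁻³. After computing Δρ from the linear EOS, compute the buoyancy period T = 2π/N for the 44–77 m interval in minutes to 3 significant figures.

ΔT = -10.2 K, ΔS = +0.00 psu (deep − shallow).
Δρ/ρ₀ = −αΔT + βΔS = 2.04 × 10⁻³ + 0 = 2.04 × 10⁻³, so Δρ ≈ 2.089 kg m⁻³.
N² = (g/ρ₀)·Δρ/Δz = g·(Δρ/ρ₀)/Δz = 9.8 × 2.04 × 10⁻³ / 33 = 6.0582 × 10⁻⁴ s⁻².
N = √(6.0582 × 10⁻⁴) = 0.024613 rad s⁻¹ → T = 2π/N = 255.28 s = 4.2547 min ≈ 4.25 min.

4.25 min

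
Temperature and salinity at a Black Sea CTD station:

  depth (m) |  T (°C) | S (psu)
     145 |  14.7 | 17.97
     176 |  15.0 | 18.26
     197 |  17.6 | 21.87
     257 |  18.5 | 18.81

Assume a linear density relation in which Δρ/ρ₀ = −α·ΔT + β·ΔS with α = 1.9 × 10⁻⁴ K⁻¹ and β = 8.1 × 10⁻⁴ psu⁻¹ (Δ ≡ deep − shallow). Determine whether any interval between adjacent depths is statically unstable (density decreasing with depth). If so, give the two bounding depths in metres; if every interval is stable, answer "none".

Evaluate Δρ/ρ₀ = −αΔT + βΔS across each adjacent pair:
  145–176 m: −αΔT+βΔS = −(1.9 × 10⁻⁴)(+0.3)+(8.1 × 10⁻⁴)(+0.29) = 1.8 × 10⁻⁴ → stable
  176–197 m: −αΔT+βΔS = −(1.9 × 10⁻⁴)(+2.6)+(8.1 × 10⁻⁴)(+3.61) = 2.4 × 10⁻³ → stable
  197–257 m: −αΔT+βΔS = −(1.9 × 10⁻⁴)(+0.9)+(8.1 × 10⁻⁴)(-3.06) = -2.6 × 10⁻³ → UNSTABLE
The 197–257 m interval has Δρ < 0: lighter water underlies denser water.

197–257 m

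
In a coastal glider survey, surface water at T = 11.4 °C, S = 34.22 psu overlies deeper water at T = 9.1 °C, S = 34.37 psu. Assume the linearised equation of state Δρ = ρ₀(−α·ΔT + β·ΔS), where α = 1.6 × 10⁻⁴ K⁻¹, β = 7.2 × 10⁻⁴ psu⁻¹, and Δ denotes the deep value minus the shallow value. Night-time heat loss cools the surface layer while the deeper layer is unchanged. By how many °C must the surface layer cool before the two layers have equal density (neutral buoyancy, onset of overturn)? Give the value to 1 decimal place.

Neutral buoyancy requires Δρ = 0, i.e. −α(T_deep − T_surf′) + β(S_deep − S_surf) = 0.
T_surf′ = T_deep − (β/α)·ΔS = 9.1 − (7.2 × 10⁻⁴/1.6 × 10⁻⁴)·(+0.15) = 8.425 °C.
Cooling required: 11.4 − (8.425) = 2.975 °C.

3.0 °C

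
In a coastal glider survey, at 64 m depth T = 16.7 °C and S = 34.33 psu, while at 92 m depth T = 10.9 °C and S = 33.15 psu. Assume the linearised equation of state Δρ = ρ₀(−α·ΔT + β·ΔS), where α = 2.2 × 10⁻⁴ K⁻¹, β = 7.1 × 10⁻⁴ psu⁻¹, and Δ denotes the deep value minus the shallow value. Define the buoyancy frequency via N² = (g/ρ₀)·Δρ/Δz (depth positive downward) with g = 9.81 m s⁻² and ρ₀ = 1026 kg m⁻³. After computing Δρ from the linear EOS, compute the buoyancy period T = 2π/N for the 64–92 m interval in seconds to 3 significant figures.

507 s

ΔT = -5.8 K, ΔS = -1.18 psu (deep − shallow).
Δρ/ρ₀ = −αΔT + βΔS = 1.276 × 10⁻³ − 8.378 × 10⁻⁴ = 4.382 × 10⁻⁴, so Δρ ≈ 0.4496 kg m⁻³.
N² = (g/ρ₀)·Δρ/Δz = g·(Δρ/ρ₀)/Δz = 9.81 × 4.382 × 10⁻⁴ / 28 = 1.5353 × 10⁻⁴ s⁻².
N = √(1.5353 × 10⁻⁴) = 0.012391 rad s⁻¹ → T = 2π/N = 507.08 s ≈ 507 s.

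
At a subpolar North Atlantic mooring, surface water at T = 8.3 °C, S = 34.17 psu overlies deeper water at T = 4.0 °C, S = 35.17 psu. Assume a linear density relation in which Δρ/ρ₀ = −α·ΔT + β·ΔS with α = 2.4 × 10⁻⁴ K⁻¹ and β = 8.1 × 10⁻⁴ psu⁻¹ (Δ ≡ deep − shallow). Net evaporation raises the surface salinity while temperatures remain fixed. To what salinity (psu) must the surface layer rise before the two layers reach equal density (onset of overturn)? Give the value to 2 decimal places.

Neutral buoyancy requires −α(T_deep − T_surf) + β(S_deep − S_surf′) = 0.
S_surf′ = S_deep − (α/β)·ΔT = 35.17 − (2.4 × 10⁻⁴/8.1 × 10⁻⁴)·(-4.3) = 36.4441 psu.
Increase required: 36.4441 − 34.17 = 2.2741 psu.

36.44 psu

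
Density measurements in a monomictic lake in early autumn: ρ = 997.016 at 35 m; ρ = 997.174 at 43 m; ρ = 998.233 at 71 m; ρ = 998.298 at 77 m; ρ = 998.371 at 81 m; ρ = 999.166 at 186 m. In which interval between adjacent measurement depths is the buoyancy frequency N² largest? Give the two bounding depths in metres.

Compute the density gradient over each adjacent pair:
  35–43 m: Δρ/Δz = 0.158/8 = 0.020 kg m⁻⁴
  43–71 m: Δρ/Δz = 1.059/28 = 0.038 kg m⁻⁴
  71–77 m: Δρ/Δz = 0.065/6 = 0.011 kg m⁻⁴
  77–81 m: Δρ/Δz = 0.073/4 = 0.018 kg m⁻⁴
  81–186 m: Δρ/Δz = 0.795/105 = 7.6 × 10⁻³ kg m⁻⁴
The largest gradient is in the 43–71 m interval — the pycnocline.

43–71 m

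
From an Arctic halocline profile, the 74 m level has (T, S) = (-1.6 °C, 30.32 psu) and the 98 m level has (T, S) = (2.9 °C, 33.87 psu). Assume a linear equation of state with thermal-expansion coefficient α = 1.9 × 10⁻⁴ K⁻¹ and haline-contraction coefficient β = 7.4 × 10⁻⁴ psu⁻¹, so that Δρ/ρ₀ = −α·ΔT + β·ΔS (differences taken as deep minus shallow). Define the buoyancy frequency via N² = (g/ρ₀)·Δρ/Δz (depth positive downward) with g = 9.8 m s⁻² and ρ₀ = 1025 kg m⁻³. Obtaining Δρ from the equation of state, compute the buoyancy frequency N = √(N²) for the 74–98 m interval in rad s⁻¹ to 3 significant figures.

ΔT = +4.5 K, ΔS = +3.55 psu (deep − shallow).
Δρ/ρ₀ = −αΔT + βΔS = -8.55 × 10⁻⁴ + 2.627 × 10⁻³ = 1.772 × 10⁻³, so Δρ ≈ 1.816 kg m⁻³.
N² = (g/ρ₀)·Δρ/Δz = g·(Δρ/ρ₀)/Δz = 9.8 × 1.772 × 10⁻³ / 24 = 7.2357 × 10⁻⁴ s⁻².
N = √(7.2357 × 10⁻⁴) = 0.026899 rad s⁻¹ ≈ 0.0269 rad s⁻¹.

0.0269 rad s⁻¹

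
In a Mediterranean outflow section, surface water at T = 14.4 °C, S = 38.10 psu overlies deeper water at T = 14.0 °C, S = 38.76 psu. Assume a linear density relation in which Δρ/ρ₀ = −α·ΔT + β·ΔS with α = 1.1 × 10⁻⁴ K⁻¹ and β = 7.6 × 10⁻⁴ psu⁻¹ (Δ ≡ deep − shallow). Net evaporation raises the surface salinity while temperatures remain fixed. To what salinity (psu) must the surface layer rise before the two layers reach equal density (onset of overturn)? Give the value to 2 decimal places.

Neutral buoyancy requires −α(T_deep − T_surf) + β(S_deep − S_surf′) = 0.
S_surf′ = S_deep − (α/β)·ΔT = 38.76 − (1.1 × 10⁻⁴/7.6 × 10⁻⁴)·(-0.4) = 38.8179 psu.
Increase required: 38.8179 − 38.10 = 0.7179 psu.

38.82 psu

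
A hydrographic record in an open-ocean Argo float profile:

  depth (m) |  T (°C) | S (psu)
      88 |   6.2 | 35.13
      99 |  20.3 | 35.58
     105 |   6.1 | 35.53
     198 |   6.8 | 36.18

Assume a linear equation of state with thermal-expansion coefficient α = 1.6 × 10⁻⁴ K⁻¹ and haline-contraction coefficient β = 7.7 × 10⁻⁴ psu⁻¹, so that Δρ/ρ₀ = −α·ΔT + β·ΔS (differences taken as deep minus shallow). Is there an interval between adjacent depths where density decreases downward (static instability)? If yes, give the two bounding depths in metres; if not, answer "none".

Evaluate Δρ/ρ₀ = −αΔT + βΔS across each adjacent pair:
  88–99 m: −αΔT+βΔS = −(1.6 × 10⁻⁴)(+14.1)+(7.7 × 10⁻⁴)(+0.45) = -1.9 × 10⁻³ → UNSTABLE
  99–105 m: −αΔT+βΔS = −(1.6 × 10⁻⁴)(-14.2)+(7.7 × 10⁻⁴)(-0.05) = 2.2 × 10⁻³ → stable
  105–198 m: −αΔT+βΔS = −(1.6 × 10⁻⁴)(+0.7)+(7.7 × 10⁻⁴)(+0.65) = 3.9 × 10⁻⁴ → stable
The 88–99 m interval has Δρ < 0: lighter water underlies denser water.

88–99 m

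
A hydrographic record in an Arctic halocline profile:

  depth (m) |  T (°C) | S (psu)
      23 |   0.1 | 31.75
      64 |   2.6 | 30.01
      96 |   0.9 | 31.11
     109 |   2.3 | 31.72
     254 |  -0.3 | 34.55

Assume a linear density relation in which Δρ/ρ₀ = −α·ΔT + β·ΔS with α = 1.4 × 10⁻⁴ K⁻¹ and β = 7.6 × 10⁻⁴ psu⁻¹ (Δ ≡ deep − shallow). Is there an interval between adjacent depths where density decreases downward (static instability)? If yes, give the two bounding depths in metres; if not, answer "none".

23–64 m

Evaluate Δρ/ρ₀ = −αΔT + βΔS across each adjacent pair:
  23–64 m: −αΔT+βΔS = −(1.4 × 10⁻⁴)(+2.5)+(7.6 × 10⁻⁴)(-1.74) = -1.7 × 10⁻³ → UNSTABLE
  64–96 m: −αΔT+βΔS = −(1.4 × 10⁻⁴)(-1.7)+(7.6 × 10⁻⁴)(+1.10) = 1.1 × 10⁻³ → stable
  96–109 m: −αΔT+βΔS = −(1.4 × 10⁻⁴)(+1.4)+(7.6 × 10⁻⁴)(+0.61) = 2.7 × 10⁻⁴ → stable
  109–254 m: −αΔT+βΔS = −(1.4 × 10⁻⁴)(-2.6)+(7.6 × 10⁻⁴)(+2.83) = 2.5 × 10⁻³ → stable
The 23–64 m interval has Δρ < 0: lighter water underlies denser water.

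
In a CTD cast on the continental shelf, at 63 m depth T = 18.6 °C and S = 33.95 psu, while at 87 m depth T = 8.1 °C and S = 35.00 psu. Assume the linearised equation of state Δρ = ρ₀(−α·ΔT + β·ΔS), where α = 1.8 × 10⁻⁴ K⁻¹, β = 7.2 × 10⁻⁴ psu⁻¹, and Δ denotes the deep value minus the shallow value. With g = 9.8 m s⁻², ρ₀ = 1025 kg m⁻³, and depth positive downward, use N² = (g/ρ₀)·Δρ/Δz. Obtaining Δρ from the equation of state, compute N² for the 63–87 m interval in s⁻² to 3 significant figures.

ΔT = -10.5 K, ΔS = +1.05 psu (deep − shallow).
Δρ/ρ₀ = −αΔT + βΔS = 1.89 × 10⁻³ + 7.56 × 10⁻⁴ = 2.646 × 10⁻³, so Δρ ≈ 2.712 kg m⁻³.
N² = (g/ρ₀)·Δρ/Δz = g·(Δρ/ρ₀)/Δz = 9.8 × 2.646 × 10⁻³ / 24 = 1.0805 × 10⁻³ s⁻² ≈ 1.08 × 10⁻³ s⁻².

1.08 × 10⁻³ s⁻²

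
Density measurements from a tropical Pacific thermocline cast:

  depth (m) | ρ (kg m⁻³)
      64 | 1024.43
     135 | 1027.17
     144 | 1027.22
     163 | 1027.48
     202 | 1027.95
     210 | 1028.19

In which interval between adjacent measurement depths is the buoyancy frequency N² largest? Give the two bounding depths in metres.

Compute the density gradient over each adjacent pair:
  64–135 m: Δρ/Δz = 2.74/71 = 0.039 kg m⁻⁴
  135–144 m: Δρ/Δz = 0.05/9 = 5.6 × 10⁻³ kg m⁻⁴
  144–163 m: Δρ/Δz = 0.26/19 = 0.014 kg m⁻⁴
  163–202 m: Δρ/Δz = 0.47/39 = 0.012 kg m⁻⁴
  202–210 m: Δρ/Δz = 0.24/8 = 0.030 kg m⁻⁴
The largest gradient is in the 64–135 m interval — the pycnocline.

64–135 m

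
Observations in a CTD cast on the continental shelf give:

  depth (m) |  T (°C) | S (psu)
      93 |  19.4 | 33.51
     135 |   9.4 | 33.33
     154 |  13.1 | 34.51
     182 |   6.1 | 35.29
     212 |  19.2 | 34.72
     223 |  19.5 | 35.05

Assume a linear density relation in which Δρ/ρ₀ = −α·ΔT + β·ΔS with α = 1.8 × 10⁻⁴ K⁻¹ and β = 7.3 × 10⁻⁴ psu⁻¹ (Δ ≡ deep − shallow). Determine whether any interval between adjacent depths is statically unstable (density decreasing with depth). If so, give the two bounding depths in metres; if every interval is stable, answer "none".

182–212 m

Evaluate Δρ/ρ₀ = −αΔT + βΔS across each adjacent pair:
  93–135 m: −αΔT+βΔS = −(1.8 × 10⁻⁴)(-10.0)+(7.3 × 10⁻⁴)(-0.18) = 1.7 × 10⁻³ → stable
  135–154 m: −αΔT+βΔS = −(1.8 × 10⁻⁴)(+3.7)+(7.3 × 10⁻⁴)(+1.18) = 2.0 × 10⁻⁴ → stable
  154–182 m: −αΔT+βΔS = −(1.8 × 10⁻⁴)(-7.0)+(7.3 × 10⁻⁴)(+0.78) = 1.8 × 10⁻³ → stable
  182–212 m: −αΔT+βΔS = −(1.8 × 10⁻⁴)(+13.1)+(7.3 × 10⁻⁴)(-0.57) = -2.8 × 10⁻³ → UNSTABLE
  212–223 m: −αΔT+βΔS = −(1.8 × 10⁻⁴)(+0.3)+(7.3 × 10⁻⁴)(+0.33) = 1.9 × 10⁻⁴ → stable
The 182–212 m interval has Δρ < 0: lighter water underlies denser water.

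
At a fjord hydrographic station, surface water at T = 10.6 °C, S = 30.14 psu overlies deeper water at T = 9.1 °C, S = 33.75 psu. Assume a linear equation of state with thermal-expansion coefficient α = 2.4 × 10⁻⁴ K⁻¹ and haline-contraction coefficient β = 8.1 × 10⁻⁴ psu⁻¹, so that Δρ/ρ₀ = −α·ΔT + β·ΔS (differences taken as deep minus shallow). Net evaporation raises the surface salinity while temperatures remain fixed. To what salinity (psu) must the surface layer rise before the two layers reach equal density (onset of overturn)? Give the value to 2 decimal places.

Neutral buoyancy requires −α(T_deep − T_surf) + β(S_deep − S_surf′) = 0.
S_surf′ = S_deep − (α/β)·ΔT = 33.75 − (2.4 × 10⁻⁴/8.1 × 10⁻⁴)·(-1.5) = 34.1944 psu.
Increase required: 34.1944 − 30.14 = 4.0544 psu.

34.19 psu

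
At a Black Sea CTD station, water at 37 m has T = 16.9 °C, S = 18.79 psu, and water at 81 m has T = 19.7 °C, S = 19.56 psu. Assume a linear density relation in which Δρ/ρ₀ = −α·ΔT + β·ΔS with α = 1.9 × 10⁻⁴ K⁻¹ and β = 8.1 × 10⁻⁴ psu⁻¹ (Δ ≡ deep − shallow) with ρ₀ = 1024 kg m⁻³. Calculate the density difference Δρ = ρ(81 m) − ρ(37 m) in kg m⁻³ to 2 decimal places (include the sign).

ΔT = +2.8 K, ΔS = +0.77 psu (deep − shallow).
Δρ/ρ₀ = −(1.9 × 10⁻⁴)(+2.8) + (8.1 × 10⁻⁴)(+0.77) = 9.17 × 10⁻⁵.
Δρ = 1024 × (9.17 × 10⁻⁵) = +0.09 kg m⁻³.
Positive Δρ: denser below, stable.

+0.09 kg m⁻³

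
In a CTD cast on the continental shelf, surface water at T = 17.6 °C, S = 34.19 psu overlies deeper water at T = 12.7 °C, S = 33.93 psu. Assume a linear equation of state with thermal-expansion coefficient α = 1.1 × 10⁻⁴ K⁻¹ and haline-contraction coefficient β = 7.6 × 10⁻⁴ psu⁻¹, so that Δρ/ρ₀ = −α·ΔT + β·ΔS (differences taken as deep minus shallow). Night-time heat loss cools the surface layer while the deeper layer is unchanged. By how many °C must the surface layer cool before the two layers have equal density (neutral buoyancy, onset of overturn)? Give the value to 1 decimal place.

3.1 °C

Neutral buoyancy requires Δρ = 0, i.e. −α(T_deep − T_surf′) + β(S_deep − S_surf) = 0.
T_surf′ = T_deep − (β/α)·ΔS = 12.7 − (7.6 × 10⁻⁴/1.1 × 10⁻⁴)·(-0.26) = 14.496 °C.
Cooling required: 17.6 − (14.496) = 3.104 °C.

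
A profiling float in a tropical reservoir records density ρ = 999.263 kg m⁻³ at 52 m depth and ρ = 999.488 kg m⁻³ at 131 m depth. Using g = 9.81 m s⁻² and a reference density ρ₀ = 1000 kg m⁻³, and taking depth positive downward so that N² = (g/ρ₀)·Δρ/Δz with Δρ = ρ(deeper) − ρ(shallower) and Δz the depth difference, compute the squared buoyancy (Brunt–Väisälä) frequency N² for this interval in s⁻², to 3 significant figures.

2.79 × 10⁻⁵ s⁻²

Δρ = 999.488 − 999.263 = 0.225 kg m⁻³ over Δz = 131 − 52 = 79 m.
N² = (9.81/1000) × (0.225/79) = 2.7940 × 10⁻⁵ s⁻² ≈ 2.79 × 10⁻⁵ s⁻².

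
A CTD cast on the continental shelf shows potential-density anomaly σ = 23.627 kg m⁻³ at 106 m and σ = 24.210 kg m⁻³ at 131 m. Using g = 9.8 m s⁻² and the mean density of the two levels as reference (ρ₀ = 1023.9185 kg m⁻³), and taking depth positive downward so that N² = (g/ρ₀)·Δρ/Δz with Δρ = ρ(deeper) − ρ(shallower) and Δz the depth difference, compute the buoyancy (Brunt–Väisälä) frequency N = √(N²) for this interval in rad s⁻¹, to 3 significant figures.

0.0149 rad s⁻¹

Δρ = 1024.210 − 1023.627 = 0.583 kg m⁻³ over Δz = 131 − 106 = 25 m.
N² = (9.8/1023.9185) × (0.583/25) = 2.2320 × 10⁻⁴ s⁻².
N = √(2.2320 × 10⁻⁴) = 0.014940 rad s⁻¹ ≈ 0.0149 rad s⁻¹.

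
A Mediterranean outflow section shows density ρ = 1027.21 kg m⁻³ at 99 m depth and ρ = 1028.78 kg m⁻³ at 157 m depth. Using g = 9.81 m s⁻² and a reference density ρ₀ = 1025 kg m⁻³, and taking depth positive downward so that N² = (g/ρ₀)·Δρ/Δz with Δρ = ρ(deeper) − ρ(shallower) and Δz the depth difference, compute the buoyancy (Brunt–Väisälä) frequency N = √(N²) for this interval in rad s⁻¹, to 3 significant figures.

0.0161 rad s⁻¹

Δρ = 1028.78 − 1027.21 = 1.57 kg m⁻³ over Δz = 157 − 99 = 58 m.
N² = (9.81/1025) × (1.57/58) = 2.5907 × 10⁻⁴ s⁻².
N = √(2.5907 × 10⁻⁴) = 0.016096 rad s⁻¹ ≈ 0.0161 rad s⁻¹.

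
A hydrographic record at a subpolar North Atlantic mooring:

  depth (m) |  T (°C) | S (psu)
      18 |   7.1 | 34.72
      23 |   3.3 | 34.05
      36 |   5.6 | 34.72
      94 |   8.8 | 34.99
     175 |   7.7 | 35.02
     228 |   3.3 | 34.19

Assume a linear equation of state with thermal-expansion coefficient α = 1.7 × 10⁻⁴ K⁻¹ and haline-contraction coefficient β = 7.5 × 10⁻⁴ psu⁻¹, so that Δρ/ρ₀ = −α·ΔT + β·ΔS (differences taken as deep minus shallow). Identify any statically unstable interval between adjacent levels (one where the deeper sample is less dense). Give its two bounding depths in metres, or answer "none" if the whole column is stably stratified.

Evaluate Δρ/ρ₀ = −αΔT + βΔS across each adjacent pair:
  18–23 m: −αΔT+βΔS = −(1.7 × 10⁻⁴)(-3.8)+(7.5 × 10⁻⁴)(-0.67) = 1.4 × 10⁻⁴ → stable
  23–36 m: −αΔT+βΔS = −(1.7 × 10⁻⁴)(+2.3)+(7.5 × 10⁻⁴)(+0.67) = 1.1 × 10⁻⁴ → stable
  36–94 m: −αΔT+βΔS = −(1.7 × 10⁻⁴)(+3.2)+(7.5 × 10⁻⁴)(+0.27) = -3.4 × 10⁻⁴ → UNSTABLE
  94–175 m: −αΔT+βΔS = −(1.7 × 10⁻⁴)(-1.1)+(7.5 × 10⁻⁴)(+0.03) = 2.1 × 10⁻⁴ → stable
  175–228 m: −αΔT+βΔS = −(1.7 × 10⁻⁴)(-4.4)+(7.5 × 10⁻⁴)(-0.83) = 1.3 × 10⁻⁴ → stable
The 36–94 m interval has Δρ < 0: lighter water underlies denser water.

36–94 m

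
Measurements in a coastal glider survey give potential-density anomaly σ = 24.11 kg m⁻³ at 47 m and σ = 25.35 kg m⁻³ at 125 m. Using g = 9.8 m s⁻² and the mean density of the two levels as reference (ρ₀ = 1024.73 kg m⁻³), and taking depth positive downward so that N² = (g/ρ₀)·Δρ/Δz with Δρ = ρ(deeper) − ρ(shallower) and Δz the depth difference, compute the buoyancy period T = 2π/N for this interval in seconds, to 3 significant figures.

Δρ = 1025.35 − 1024.11 = 1.24 kg m⁻³ over Δz = 125 − 47 = 78 m.
N² = (9.8/1024.73) × (1.24/78) = 1.5204 × 10⁻⁴ s⁻².
N = √(1.5204 × 10⁻⁴) = 0.012330 rad s⁻¹, so T = 2π/N = 509.59 s ≈ 510 s.
A positive N² confirms static stability across the interval.

510 s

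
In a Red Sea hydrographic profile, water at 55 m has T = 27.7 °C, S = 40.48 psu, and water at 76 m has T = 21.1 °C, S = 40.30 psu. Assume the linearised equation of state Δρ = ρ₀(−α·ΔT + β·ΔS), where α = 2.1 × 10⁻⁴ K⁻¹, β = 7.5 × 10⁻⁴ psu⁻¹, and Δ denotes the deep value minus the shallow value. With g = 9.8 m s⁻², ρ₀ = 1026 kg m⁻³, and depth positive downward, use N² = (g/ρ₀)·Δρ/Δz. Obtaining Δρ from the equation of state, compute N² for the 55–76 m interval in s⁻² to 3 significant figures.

5.84 × 10⁻⁴ s⁻²

ΔT = -6.6 K, ΔS = -0.18 psu (deep − shallow).
Δρ/ρ₀ = −αΔT + βΔS = 1.386 × 10⁻³ − 1.35 × 10⁻⁴ = 1.251 × 10⁻³, so Δρ ≈ 1.284 kg m⁻³.
N² = (g/ρ₀)·Δρ/Δz = g·(Δρ/ρ₀)/Δz = 9.8 × 1.251 × 10⁻³ / 21 = 5.8380 × 10⁻⁴ s⁻² ≈ 5.84 × 10⁻⁴ s⁻².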